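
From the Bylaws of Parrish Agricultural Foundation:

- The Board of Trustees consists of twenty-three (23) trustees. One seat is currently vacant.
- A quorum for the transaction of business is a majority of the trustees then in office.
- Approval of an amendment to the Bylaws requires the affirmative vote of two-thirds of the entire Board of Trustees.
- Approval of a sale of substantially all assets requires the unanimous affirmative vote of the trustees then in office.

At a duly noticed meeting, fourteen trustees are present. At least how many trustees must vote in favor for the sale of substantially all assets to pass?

The sale of substantially all assets requires the unanimous vote of the trustees then in office (22).
Unanimous means all 22.
(Only 14 can vote, so the sale of substantially all assets cannot pass at this meeting, but the required vote is still 22.)

22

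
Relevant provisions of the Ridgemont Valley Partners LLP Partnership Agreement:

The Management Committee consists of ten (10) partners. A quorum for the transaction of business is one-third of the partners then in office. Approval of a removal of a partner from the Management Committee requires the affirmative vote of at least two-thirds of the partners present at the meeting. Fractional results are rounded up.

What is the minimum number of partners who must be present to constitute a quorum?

1/3 of 10 = 3.33, rounded up to 4.

4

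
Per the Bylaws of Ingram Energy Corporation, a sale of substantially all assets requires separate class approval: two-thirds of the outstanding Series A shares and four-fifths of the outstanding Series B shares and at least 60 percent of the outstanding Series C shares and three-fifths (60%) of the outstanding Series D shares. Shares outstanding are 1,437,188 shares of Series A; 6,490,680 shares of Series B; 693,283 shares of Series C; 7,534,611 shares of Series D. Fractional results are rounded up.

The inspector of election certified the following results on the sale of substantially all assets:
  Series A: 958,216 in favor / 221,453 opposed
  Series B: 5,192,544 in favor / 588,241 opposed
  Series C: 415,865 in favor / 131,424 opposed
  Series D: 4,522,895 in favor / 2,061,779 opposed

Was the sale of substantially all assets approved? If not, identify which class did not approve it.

Not approved — the Series C shares did not give the required vote.

Series A: 2/3 of 1437188 = 958125.33, rounded up to 958126; 958,126 required, 958,216 in favor — approved.
Series B: 4/5 of 6490680 = 5192544; 5,192,544 required, 5,192,544 in favor — approved.
Series C: 3/5 of 693283 = 415969.80, rounded up to 415970; 415,970 required, 415,865 in favor — not approved.
Series D: 3/5 of 7534611 = 4520766.60, rounded up to 4520767; 4,520,767 required, 4,522,895 in favor — approved.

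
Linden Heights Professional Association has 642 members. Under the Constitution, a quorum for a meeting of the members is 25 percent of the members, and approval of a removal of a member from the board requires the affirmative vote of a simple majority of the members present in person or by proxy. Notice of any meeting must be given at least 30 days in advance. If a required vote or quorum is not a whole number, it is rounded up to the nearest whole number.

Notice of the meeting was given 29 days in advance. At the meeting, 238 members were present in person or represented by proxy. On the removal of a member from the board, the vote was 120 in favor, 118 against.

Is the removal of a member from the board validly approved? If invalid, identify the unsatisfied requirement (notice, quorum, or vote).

Notice: 29 days given; 30 required. Not satisfied.
Quorum: 25% of 642 = 160.50, rounded up to 161; 238 present. Satisfied.
Vote: requires a majority of those present (238); a majority of 238 is 120, so 120 needed; 120 in favor. Satisfied.

Invalid — notice requirement not satisfied.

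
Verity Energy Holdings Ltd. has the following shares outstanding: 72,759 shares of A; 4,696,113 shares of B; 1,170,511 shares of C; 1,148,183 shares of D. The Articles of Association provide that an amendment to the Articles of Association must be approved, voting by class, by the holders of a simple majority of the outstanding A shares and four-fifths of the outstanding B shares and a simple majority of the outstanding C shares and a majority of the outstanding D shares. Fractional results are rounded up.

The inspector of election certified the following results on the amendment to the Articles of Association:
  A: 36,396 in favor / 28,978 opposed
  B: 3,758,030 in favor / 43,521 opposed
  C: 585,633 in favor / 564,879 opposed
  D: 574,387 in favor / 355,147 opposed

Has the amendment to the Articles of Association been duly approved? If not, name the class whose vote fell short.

Approved — every class gave the required vote.

A: a majority of 72759 is 36380; 36,380 required, 36,396 in favor — approved.
B: 4/5 of 4696113 = 3756890.40, rounded up to 3756891; 3,756,891 required, 3,758,030 in favor — approved.
C: a majority of 1170511 is 585256; 585,256 required, 585,633 in favor — approved.
D: a majority of 1148183 is 574092; 574,092 required, 574,387 in favor — approved.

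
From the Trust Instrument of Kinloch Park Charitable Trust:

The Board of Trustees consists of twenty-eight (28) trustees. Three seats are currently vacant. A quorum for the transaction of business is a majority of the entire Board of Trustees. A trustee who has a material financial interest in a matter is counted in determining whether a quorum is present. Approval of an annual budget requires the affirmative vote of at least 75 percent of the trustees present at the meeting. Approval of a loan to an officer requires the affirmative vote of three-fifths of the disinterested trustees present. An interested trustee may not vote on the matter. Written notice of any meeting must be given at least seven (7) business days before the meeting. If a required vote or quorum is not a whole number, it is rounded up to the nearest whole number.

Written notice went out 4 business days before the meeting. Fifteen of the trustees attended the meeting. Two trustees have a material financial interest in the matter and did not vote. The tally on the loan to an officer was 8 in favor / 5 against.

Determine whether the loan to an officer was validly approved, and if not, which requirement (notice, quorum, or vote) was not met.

Invalid — notice requirement not satisfied.

Notice: 4 business days given; 7 required (4 < 7). Not satisfied.
Quorum: 15 present (interested trustees count toward quorum); quorum is 15. Satisfied.
Vote: the loan to an officer requires three-fifths of the disinterested trustees present (15 − 2 = 13). 3/5 of 13 = 7.80, rounded up to 8, so 8 affirmative votes are needed; 8 voted in favor. Satisfied.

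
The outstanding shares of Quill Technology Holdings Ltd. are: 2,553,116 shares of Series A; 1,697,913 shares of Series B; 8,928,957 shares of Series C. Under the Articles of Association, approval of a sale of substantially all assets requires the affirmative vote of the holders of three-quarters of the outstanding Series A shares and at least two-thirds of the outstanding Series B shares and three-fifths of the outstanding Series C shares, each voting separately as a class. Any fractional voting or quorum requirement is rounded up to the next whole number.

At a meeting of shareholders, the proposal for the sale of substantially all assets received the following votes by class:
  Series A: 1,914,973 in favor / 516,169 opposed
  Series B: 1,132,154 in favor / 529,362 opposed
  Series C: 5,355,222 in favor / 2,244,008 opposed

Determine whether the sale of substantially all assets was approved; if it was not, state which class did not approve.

Not approved — the Series C shares did not give the required vote.

Series A: 3/4 of 2553116 = 1914837; 1,914,837 required, 1,914,973 in favor — approved.
Series B: 2/3 of 1697913 = 1131942; 1,131,942 required, 1,132,154 in favor — approved.
Series C: 3/5 of 8928957 = 5357374.20, rounded up to 5357375; 5,357,375 required, 5,355,222 in favor — not approved.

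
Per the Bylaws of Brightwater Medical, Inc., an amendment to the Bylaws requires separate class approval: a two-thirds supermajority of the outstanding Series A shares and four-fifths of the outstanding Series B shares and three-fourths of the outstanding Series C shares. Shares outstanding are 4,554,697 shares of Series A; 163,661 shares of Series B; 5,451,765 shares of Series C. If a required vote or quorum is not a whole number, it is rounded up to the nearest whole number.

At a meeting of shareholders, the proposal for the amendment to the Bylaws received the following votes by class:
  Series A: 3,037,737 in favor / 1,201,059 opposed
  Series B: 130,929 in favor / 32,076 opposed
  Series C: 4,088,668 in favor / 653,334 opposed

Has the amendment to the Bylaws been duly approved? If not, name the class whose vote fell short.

Not approved — the Series C shares did not give the required vote.

Series A: 2/3 of 4554697 = 3036464.67, rounded up to 3036465; 3,036,465 required, 3,037,737 in favor — approved.
Series B: 4/5 of 163661 = 130928.80, rounded up to 130929; 130,929 required, 130,929 in favor — approved.
Series C: 3/4 of 5451765 = 4088823.75, rounded up to 4088824; 4,088,824 required, 4,088,668 in favor — not approved.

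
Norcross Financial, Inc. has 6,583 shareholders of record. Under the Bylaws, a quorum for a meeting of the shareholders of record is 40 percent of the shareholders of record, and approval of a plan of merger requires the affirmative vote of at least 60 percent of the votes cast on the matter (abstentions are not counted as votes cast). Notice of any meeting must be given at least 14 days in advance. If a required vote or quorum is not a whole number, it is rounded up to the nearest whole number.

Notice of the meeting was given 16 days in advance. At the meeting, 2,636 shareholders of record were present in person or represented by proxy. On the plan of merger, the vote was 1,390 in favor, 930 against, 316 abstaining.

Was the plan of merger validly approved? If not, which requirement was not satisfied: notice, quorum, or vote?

Notice: 16 days given; 14 required. Satisfied.
Quorum: 40% of 6,583 = 2,633.20, rounded up to 2,634; 2,636 present. Satisfied.
Vote: requires three-fifths of the votes cast (2,636 − 316 abstaining = 2,320); 3/5 of 2320 = 1392, so 1,392 needed; 1,390 in favor. Not satisfied.

Invalid — vote requirement not satisfied.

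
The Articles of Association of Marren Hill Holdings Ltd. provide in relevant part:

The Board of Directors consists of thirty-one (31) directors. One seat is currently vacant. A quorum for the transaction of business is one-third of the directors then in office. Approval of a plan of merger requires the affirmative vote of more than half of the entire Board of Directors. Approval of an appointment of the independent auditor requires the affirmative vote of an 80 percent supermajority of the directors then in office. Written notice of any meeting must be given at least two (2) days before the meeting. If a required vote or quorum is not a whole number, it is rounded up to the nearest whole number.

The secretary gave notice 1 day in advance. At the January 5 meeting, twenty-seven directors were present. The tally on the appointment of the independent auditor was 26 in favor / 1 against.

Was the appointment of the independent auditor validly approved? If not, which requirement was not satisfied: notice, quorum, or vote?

Notice: 1 day given; 2 required (1 < 2). Not satisfied.
Quorum: 27 present; quorum is 10. Satisfied.
Vote: the appointment of the independent auditor requires four-fifths of the directors then in office (30). 4/5 of 30 = 24, so 24 affirmative votes are needed; 26 voted in favor. Satisfied.

Invalid — notice requirement not satisfied.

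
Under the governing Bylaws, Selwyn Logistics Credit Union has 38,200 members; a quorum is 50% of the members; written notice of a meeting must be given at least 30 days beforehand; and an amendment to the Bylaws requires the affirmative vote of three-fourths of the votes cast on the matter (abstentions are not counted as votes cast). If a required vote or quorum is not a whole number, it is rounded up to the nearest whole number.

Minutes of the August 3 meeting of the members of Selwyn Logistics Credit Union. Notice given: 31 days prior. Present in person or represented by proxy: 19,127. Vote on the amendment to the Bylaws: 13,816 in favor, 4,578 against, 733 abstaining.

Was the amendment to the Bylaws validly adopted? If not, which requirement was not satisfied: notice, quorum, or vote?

Notice: 31 days given; 30 required. Satisfied.
Quorum: 50% of 38,200 = 19,100; 19,127 present. Satisfied.
Vote: requires three-fourths of the votes cast (19,127 − 733 abstaining = 18,394); 3/4 of 18394 = 13795.50, rounded up to 13796, so 13,796 needed; 13,816 in favor. Satisfied.

Valid — all requirements satisfied.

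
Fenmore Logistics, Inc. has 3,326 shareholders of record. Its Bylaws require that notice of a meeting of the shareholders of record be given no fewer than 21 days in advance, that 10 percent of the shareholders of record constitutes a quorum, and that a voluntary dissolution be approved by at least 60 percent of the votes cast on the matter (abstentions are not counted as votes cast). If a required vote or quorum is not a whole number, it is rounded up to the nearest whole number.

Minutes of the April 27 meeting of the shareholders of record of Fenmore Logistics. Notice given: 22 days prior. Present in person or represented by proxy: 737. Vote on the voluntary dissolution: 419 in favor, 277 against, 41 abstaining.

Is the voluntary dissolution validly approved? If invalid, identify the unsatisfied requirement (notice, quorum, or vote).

Valid — all requirements satisfied.

Notice: 22 days given; 21 required. Satisfied.
Quorum: 10% of 3,326 = 332.60, rounded up to 333; 737 present. Satisfied.
Vote: requires three-fifths of the votes cast (737 − 41 abstaining = 696); 3/5 of 696 = 417.60, rounded up to 418, so 418 needed; 419 in favor. Satisfied.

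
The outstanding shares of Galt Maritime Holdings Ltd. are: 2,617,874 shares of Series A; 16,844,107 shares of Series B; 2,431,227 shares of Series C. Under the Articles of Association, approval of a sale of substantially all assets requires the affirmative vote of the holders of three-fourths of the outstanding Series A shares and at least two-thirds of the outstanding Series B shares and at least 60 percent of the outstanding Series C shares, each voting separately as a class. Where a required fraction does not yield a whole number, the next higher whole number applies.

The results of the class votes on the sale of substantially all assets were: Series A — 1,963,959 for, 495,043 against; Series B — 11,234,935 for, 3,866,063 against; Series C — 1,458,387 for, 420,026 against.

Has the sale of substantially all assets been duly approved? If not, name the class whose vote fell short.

Series A: 3/4 of 2617874 = 1963405.50, rounded up to 1963406; 1,963,406 required, 1,963,959 in favor — approved.
Series B: 2/3 of 16844107 = 11229404.67, rounded up to 11229405; 11,229,405 required, 11,234,935 in favor — approved.
Series C: 3/5 of 2431227 = 1458736.20, rounded up to 1458737; 1,458,737 required, 1,458,387 in favor — not approved.

Not approved — the Series C shares did not give the required vote.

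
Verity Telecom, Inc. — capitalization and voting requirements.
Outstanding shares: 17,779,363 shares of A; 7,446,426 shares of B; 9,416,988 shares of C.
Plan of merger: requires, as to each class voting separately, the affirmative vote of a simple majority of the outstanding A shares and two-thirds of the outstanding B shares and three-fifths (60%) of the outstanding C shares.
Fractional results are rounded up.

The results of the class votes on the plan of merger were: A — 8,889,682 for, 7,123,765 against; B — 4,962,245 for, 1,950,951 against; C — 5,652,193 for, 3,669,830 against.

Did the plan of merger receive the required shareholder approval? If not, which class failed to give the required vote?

Not approved — the B shares did not give the required vote.

A: a majority of 17779363 is 8889682; 8,889,682 required, 8,889,682 in favor — approved.
B: 2/3 of 7446426 = 4964284; 4,964,284 required, 4,962,245 in favor — not approved.
C: 3/5 of 9416988 = 5650192.80, rounded up to 5650193; 5,650,193 required, 5,652,193 in favor — approved.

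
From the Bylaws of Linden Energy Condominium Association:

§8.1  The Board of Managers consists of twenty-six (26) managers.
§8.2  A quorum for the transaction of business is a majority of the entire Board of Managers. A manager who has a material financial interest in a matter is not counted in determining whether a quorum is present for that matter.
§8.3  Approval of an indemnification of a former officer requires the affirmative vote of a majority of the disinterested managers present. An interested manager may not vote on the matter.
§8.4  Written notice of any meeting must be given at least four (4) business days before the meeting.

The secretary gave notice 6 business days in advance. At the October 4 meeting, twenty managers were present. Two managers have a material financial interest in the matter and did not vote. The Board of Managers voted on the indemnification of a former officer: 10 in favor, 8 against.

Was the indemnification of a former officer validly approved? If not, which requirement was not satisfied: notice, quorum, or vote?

Valid — all requirements satisfied.

Notice: 6 business days given; 4 required (6 ≥ 4). Satisfied.
Quorum: 20 present, but the 2 interested managers do not count, leaving 18. Quorum is 14. Satisfied.
Vote: the indemnification of a former officer requires a majority of the disinterested managers present (20 − 2 = 18). A majority of 18 is 10, so 10 affirmative votes are needed; 10 voted in favor. Satisfied.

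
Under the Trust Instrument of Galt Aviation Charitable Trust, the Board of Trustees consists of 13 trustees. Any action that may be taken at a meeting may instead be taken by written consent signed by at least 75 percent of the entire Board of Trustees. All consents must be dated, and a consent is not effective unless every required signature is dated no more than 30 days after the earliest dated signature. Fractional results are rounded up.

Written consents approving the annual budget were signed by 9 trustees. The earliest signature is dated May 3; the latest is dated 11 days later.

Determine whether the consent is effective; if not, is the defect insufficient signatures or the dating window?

Not effective — insufficient signatures.

Signatures required: at least 75 percent of 13 — 3/4 of 13 = 9.75, rounded up to 10, so 10 needed; 9 signed. Insufficient.
Dating window: the latest signature is 11 days after the earliest; the limit is 30 days. Within the window.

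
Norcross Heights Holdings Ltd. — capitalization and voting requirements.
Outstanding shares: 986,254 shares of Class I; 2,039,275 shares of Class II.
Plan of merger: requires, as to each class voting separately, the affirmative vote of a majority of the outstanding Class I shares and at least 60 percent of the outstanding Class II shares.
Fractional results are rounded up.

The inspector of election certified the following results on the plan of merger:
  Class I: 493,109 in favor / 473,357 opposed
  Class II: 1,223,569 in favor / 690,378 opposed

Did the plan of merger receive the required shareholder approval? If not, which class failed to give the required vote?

Class I: a majority of 986254 is 493128; 493,128 required, 493,109 in favor — not approved.
Class II: 3/5 of 2039275 = 1223565; 1,223,565 required, 1,223,569 in favor — approved.

Not approved — the Class I shares did not give the required vote.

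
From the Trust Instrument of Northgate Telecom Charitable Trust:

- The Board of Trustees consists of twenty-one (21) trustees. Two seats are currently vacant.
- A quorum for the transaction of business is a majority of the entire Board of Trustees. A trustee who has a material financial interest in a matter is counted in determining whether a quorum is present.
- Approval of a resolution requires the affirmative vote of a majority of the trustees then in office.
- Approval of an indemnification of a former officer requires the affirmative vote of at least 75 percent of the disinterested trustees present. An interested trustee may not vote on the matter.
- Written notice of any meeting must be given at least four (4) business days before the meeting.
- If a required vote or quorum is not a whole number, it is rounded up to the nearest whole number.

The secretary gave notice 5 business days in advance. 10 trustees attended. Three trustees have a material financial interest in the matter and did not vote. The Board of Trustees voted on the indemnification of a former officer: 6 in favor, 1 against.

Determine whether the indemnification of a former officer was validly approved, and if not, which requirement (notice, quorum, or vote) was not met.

Invalid — quorum requirement not satisfied.

Notice: 5 business days given; 4 required (5 ≥ 4). Satisfied.
Quorum: 10 present (interested trustees count toward quorum); quorum is 11. Not satisfied.
Vote: the indemnification of a former officer requires three-fourths of the disinterested trustees present (10 − 3 = 7). 3/4 of 7 = 5.25, rounded up to 6, so 6 affirmative votes are needed; 6 voted in favor. Satisfied. (Moot — without a quorum no business can be validly transacted.)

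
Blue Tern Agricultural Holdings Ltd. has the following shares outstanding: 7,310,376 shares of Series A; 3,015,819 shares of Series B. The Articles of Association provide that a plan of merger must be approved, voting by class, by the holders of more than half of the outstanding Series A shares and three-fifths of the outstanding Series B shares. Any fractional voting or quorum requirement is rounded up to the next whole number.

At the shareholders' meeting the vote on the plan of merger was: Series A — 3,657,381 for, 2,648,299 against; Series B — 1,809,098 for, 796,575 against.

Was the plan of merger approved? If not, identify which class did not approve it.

Not approved — the Series B shares did not give the required vote.

Series A: a majority of 7310376 is 3655189; 3,655,189 required, 3,657,381 in favor — approved.
Series B: 3/5 of 3015819 = 1809491.40, rounded up to 1809492; 1,809,492 required, 1,809,098 in favor — not approved.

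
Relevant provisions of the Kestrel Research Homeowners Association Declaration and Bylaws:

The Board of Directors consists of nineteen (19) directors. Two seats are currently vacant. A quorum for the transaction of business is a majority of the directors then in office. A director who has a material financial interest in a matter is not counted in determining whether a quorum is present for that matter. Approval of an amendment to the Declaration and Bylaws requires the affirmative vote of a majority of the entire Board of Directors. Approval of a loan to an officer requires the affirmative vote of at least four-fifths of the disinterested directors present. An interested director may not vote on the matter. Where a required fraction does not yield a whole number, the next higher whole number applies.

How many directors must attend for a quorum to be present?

9

A majority of 17 is 9.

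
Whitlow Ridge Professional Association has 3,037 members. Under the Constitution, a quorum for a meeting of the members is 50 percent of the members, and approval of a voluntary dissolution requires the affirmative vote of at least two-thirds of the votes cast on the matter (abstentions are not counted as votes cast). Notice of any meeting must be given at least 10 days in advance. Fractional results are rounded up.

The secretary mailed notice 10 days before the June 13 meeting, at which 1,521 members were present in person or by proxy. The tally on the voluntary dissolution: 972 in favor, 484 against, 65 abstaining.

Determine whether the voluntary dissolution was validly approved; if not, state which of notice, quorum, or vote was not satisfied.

Valid — all requirements satisfied.

Notice: 10 days given; 10 required. Satisfied.
Quorum: 50% of 3,037 = 1,518.50, rounded up to 1,519; 1,521 present. Satisfied.
Vote: requires two-thirds of the votes cast (1,521 − 65 abstaining = 1,456); 2/3 of 1456 = 970.67, rounded up to 971, so 971 needed; 972 in favor. Satisfied.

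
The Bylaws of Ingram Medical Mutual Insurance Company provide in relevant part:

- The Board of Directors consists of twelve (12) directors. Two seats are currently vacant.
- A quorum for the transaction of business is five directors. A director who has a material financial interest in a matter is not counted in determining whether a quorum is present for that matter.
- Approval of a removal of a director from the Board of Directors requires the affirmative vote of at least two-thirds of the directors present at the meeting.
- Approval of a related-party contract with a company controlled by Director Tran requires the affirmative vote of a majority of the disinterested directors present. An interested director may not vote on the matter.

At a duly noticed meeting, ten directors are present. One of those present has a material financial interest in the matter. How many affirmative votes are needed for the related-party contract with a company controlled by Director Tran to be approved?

The related-party contract with a company controlled by Director Tran requires a majority of the disinterested directors present (10 − 1 = 9).
A majority of 9 is 5.

5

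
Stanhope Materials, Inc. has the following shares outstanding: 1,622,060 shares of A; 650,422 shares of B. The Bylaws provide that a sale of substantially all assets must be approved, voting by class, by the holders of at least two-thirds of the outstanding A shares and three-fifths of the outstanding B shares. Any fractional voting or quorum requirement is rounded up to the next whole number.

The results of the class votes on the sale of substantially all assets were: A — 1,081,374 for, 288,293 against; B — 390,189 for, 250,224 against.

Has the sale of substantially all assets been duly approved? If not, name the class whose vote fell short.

Not approved — the B shares did not give the required vote.

A: 2/3 of 1622060 = 1081373.33, rounded up to 1081374; 1,081,374 required, 1,081,374 in favor — approved.
B: 3/5 of 650422 = 390253.20, rounded up to 390254; 390,254 required, 390,189 in favor — not approved.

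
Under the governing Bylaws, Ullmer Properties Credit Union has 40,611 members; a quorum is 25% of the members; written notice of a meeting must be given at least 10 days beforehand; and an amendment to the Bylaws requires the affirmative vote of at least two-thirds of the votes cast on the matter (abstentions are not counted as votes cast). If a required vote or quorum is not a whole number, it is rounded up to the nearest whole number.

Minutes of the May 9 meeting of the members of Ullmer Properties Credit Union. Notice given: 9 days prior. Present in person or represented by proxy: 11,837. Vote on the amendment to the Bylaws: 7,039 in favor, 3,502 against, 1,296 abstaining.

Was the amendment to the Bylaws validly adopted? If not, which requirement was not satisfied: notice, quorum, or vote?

Invalid — notice requirement not satisfied.

Notice: 9 days given; 10 required. Not satisfied.
Quorum: 25% of 40,611 = 10,152.75, rounded up to 10,153; 11,837 present. Satisfied.
Vote: requires two-thirds of the votes cast (11,837 − 1,296 abstaining = 10,541); 2/3 of 10541 = 7027.33, rounded up to 7028, so 7,028 needed; 7,039 in favor. Satisfied.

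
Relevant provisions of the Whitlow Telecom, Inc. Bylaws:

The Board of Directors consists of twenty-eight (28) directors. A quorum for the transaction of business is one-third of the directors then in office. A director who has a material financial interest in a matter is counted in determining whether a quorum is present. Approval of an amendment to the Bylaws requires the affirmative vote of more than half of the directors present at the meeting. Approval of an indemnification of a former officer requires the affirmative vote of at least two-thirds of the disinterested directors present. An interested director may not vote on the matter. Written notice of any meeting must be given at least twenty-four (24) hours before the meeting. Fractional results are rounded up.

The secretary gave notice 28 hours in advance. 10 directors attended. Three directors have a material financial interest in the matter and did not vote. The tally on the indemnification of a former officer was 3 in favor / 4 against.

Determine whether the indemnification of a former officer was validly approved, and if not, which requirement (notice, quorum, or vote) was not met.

Notice: 28 hours given; 24 required (28 ≥ 24). Satisfied.
Quorum: 10 present (interested directors count toward quorum); quorum is 10. Satisfied.
Vote: the indemnification of a former officer requires two-thirds of the disinterested directors present (10 − 3 = 7). 2/3 of 7 = 4.67, rounded up to 5, so 5 affirmative votes are needed; 3 voted in favor. Not satisfied.

Invalid — vote requirement not satisfied.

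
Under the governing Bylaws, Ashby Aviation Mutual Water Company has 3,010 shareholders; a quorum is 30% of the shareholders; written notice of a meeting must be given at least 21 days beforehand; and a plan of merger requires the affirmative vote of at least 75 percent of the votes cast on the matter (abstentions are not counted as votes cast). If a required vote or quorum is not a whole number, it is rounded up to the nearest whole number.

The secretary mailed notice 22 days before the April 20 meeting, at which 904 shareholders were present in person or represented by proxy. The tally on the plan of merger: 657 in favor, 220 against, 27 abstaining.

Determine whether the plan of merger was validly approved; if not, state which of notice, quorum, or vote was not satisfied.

Notice: 22 days given; 21 required. Satisfied.
Quorum: 30% of 3,010 = 903; 904 present. Satisfied.
Vote: requires three-fourths of the votes cast (904 − 27 abstaining = 877); 3/4 of 877 = 657.75, rounded up to 658, so 658 needed; 657 in favor. Not satisfied.

Invalid — vote requirement not satisfied.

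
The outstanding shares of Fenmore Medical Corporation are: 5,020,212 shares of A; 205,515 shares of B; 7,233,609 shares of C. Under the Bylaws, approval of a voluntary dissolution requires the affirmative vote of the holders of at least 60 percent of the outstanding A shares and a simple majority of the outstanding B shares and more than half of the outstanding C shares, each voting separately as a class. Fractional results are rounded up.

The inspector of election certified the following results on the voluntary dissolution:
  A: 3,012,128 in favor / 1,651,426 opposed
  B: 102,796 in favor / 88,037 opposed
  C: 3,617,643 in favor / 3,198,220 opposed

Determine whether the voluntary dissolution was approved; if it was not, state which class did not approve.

Approved — every class gave the required vote.

A: 3/5 of 5020212 = 3012127.20, rounded up to 3012128; 3,012,128 required, 3,012,128 in favor — approved.
B: a majority of 205515 is 102758; 102,758 required, 102,796 in favor — approved.
C: a majority of 7233609 is 3616805; 3,616,805 required, 3,617,643 in favor — approved.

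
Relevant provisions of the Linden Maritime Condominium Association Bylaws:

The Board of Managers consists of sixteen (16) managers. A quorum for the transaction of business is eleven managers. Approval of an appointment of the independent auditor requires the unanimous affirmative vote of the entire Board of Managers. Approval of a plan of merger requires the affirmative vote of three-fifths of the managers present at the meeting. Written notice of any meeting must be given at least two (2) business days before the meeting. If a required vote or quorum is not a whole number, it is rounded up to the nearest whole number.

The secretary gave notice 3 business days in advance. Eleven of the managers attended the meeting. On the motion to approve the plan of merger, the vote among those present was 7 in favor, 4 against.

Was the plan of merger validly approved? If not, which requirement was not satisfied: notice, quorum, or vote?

Valid — all requirements satisfied.

Notice: 3 business days given; 2 required (3 ≥ 2). Satisfied.
Quorum: 11 present; quorum is 11. Satisfied.
Vote: the plan of merger requires three-fifths of the managers present (11). 3/5 of 11 = 6.60, rounded up to 7, so 7 affirmative votes are needed; 7 voted in favor. Satisfied.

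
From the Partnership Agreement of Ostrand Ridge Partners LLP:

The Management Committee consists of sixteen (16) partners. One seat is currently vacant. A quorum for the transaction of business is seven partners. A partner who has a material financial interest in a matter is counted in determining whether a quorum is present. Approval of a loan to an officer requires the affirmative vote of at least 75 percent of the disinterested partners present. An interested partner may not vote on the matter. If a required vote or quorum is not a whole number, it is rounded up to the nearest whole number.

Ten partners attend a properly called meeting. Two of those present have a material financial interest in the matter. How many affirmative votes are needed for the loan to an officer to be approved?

The loan to an officer requires three-fourths of the disinterested partners present (10 − 2 = 8).
3/4 of 8 = 6.

6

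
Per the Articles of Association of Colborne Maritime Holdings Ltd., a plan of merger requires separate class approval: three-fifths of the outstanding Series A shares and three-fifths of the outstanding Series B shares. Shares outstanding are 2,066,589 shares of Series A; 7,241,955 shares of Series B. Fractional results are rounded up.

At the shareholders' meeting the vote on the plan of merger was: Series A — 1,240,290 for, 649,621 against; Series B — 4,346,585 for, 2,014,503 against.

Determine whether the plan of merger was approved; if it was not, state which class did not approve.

Series A: 3/5 of 2066589 = 1239953.40, rounded up to 1239954; 1,239,954 required, 1,240,290 in favor — approved.
Series B: 3/5 of 7241955 = 4345173; 4,345,173 required, 4,346,585 in favor — approved.

Approved — every class gave the required vote.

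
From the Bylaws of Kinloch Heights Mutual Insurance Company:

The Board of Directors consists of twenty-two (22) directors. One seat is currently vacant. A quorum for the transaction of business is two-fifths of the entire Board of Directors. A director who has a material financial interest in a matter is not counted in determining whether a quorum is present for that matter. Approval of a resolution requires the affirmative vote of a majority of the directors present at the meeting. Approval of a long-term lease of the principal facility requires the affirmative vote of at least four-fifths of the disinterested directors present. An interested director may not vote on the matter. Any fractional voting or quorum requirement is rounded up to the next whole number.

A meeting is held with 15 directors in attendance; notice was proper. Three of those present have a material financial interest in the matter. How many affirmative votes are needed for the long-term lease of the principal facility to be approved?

The long-term lease of the principal facility requires four-fifths of the disinterested directors present (15 − 3 = 12).
4/5 of 12 = 9.60, rounded up to 10.

10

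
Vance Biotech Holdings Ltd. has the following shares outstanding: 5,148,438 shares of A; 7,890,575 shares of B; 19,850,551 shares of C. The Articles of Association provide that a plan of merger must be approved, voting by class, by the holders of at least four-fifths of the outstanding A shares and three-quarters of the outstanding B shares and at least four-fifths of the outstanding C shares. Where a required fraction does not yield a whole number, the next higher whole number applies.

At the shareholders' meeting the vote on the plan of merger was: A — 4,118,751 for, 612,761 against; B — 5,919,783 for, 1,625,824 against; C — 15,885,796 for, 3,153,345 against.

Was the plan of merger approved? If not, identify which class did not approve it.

A: 4/5 of 5148438 = 4118750.40, rounded up to 4118751; 4,118,751 required, 4,118,751 in favor — approved.
B: 3/4 of 7890575 = 5917931.25, rounded up to 5917932; 5,917,932 required, 5,919,783 in favor — approved.
C: 4/5 of 19850551 = 15880440.80, rounded up to 15880441; 15,880,441 required, 15,885,796 in favor — approved.

Approved — every class gave the required vote.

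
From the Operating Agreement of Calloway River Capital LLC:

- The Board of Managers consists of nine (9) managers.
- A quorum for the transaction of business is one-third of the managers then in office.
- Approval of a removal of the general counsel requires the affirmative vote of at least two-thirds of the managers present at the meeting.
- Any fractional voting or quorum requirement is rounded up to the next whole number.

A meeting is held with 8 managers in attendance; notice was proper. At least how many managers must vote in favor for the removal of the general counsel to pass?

The removal of the general counsel requires two-thirds of the managers present (8).
2/3 of 8 = 5.33, rounded up to 6.

6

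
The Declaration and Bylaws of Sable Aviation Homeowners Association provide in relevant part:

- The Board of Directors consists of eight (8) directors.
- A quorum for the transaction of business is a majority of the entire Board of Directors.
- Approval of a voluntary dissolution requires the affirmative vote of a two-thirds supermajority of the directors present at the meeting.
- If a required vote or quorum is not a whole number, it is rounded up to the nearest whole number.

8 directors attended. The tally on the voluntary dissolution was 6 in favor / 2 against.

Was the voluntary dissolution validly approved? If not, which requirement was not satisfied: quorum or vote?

Valid — all requirements satisfied.

Quorum: 8 present; quorum is 5. Satisfied.
Vote: the voluntary dissolution requires two-thirds of the directors present (8). 2/3 of 8 = 5.33, rounded up to 6, so 6 affirmative votes are needed; 6 voted in favor. Satisfied.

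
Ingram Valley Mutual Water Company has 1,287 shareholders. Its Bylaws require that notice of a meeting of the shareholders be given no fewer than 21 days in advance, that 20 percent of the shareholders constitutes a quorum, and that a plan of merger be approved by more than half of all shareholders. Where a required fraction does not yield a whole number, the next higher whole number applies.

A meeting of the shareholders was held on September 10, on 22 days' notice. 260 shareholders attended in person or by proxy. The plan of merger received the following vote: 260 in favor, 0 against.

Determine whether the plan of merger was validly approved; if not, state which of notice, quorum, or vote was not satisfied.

Invalid — vote requirement not satisfied.

Notice: 22 days given; 21 required. Satisfied.
Quorum: 20% of 1,287 = 257.40, rounded up to 258; 260 present. Satisfied.
Vote: requires a majority of all shareholders (1,287); a majority of 1287 is 644, so 644 needed; 260 in favor. Not satisfied.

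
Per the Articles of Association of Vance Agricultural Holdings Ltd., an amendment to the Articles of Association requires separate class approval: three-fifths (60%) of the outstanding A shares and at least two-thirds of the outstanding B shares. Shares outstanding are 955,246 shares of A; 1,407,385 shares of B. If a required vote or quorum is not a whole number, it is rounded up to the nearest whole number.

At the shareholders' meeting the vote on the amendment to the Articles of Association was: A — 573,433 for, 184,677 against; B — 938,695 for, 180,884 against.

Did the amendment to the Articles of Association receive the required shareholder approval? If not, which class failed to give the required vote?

Approved — every class gave the required vote.

A: 3/5 of 955246 = 573147.60, rounded up to 573148; 573,148 required, 573,433 in favor — approved.
B: 2/3 of 1407385 = 938256.67, rounded up to 938257; 938,257 required, 938,695 in favor — approved.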